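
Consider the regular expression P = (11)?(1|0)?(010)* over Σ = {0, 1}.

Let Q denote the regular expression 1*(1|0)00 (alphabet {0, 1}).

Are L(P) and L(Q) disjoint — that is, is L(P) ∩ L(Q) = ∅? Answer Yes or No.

Converting the expression P to a DFA (subset construction, then merging equivalent states) gives the minimal DFA with states {p0, p1, p2, p3, p4, p5, p6, p7}, start state p0, accepting states {p0, p1, p2, p5, p7} and transitions p0: 0→p1, 1→p2; p1: 0→p3, 1→p4; p2: 0→p3, 1→p5; p3: 0→p6, 1→p4; p4: 0→p7, 1→p6; p5: 0→p1, 1→p7; p6: 0→p6, 1→p6; p7: 0→p3, 1→p6.
Converting the expression Q to a DFA (subset construction, then merging equivalent states) gives the minimal DFA with states {q0, q1, q2, q3, q4, q5, q6, q7}, start state q0, accepting states {q6, q7} and transitions q0: 0→q1, 1→q2; q1: 0→q3, 1→q4; q2: 0→q5, 1→q2; q3: 0→q6, 1→q4; q4: 0→q4, 1→q4; q5: 0→q7, 1→q4; q6: 0→q4, 1→q4; q7: 0→q6, 1→q4.
Exploring the product automaton P × Q from the start pair (p0, q0), following both machines on each input symbol, reaches 17 state pairs: (p0, q0), (p1, q1), (p2, q2), (p3, q3), (p4, q4), (p3, q5), (p5, q2), (p6, q6), (p7, q4), (p6, q4), (p6, q7), (p1, q5), (p7, q2), (p3, q4), (p3, q7), (p6, q2), (p6, q5).
P accepts in {p0, p1, p2, p5, p7} and Q accepts in {q6, q7}; no reachable pair has both components accepting, so no string drives both machines to acceptance simultaneously and L(P) ∩ L(Q) = ∅.
So no string is accepted by both, and the intersection is empty.

Yes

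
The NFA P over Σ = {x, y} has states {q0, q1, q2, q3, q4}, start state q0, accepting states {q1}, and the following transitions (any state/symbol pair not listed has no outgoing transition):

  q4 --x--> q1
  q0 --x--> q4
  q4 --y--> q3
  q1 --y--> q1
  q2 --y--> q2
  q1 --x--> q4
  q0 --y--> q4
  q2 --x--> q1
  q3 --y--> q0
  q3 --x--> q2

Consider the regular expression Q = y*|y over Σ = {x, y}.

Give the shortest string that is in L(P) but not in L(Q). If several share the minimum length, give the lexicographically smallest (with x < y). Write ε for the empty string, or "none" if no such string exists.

The string xx is accepted by P but not by Q.
No shorter string lies in the difference, and xx is the lexicographically first length-2 string in L(P) \ L(Q).

xx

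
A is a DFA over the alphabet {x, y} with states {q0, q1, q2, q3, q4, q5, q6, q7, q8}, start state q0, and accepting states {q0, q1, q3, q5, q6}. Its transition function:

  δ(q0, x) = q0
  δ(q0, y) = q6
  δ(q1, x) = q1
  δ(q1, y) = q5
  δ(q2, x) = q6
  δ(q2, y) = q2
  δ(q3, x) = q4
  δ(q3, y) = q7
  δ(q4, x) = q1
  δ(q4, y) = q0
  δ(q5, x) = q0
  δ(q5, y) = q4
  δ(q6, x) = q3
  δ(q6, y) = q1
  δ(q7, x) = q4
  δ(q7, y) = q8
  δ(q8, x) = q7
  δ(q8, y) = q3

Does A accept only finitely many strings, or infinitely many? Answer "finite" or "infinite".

infinite

State q0 is reachable from the start and can reach an accepting state, and it lies on the cycle q0 → q0.
Traversing that cycle any number of times yields accepted strings of unbounded length, so the language is infinite.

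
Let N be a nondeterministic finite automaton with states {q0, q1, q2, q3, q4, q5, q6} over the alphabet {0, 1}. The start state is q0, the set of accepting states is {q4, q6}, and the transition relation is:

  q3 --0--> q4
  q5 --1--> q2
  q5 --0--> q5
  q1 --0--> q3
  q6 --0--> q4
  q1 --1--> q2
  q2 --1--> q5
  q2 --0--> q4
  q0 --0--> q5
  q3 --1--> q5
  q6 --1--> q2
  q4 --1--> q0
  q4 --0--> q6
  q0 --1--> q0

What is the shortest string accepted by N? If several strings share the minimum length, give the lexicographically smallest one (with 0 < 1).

A breadth-first search from q0 reaches an accepting state first via the path q0 → q5 → q2 → q4 on input 010.
No string of length < 3 is accepted (BFS exhausts all shorter strings without reaching an accepting state), and 010 is the lexicographically least accepting string of length 3.

010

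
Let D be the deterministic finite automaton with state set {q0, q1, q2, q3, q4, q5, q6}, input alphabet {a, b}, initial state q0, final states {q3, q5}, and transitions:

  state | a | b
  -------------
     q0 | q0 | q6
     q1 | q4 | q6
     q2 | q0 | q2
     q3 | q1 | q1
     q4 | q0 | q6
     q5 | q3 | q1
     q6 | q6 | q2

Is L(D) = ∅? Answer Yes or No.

Yes

The states reachable from the start state are {q0, q2, q6}.
None of the accepting states {q3, q5} is reachable, so no string is accepted and L(D) = ∅.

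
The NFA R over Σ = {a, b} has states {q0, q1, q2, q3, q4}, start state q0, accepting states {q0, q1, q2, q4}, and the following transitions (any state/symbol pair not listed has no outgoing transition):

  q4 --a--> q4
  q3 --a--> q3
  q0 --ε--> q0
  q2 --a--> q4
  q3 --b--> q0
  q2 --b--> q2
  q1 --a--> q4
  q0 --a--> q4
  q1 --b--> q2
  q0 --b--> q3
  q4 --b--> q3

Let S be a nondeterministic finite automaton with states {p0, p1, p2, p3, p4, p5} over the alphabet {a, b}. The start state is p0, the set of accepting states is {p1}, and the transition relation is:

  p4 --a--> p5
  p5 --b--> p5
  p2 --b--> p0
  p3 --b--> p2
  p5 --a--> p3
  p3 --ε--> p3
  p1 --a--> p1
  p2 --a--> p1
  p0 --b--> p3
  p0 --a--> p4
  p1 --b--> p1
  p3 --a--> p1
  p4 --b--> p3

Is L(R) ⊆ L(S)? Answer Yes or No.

No

The empty string ε is in L(R) but not in L(S).
So L(R) ⊄ L(S).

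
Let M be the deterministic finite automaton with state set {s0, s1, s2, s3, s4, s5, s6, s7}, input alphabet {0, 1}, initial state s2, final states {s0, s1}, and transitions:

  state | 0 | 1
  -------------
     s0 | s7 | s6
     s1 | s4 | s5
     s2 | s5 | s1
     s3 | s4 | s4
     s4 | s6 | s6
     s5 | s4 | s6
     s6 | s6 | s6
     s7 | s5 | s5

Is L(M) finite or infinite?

finite

The useful states (reachable from s2 and able to reach an accepting state) are {s1, s2}.
Restricted to these states the transition graph has no cycle, so every accepting path has bounded length and L is finite.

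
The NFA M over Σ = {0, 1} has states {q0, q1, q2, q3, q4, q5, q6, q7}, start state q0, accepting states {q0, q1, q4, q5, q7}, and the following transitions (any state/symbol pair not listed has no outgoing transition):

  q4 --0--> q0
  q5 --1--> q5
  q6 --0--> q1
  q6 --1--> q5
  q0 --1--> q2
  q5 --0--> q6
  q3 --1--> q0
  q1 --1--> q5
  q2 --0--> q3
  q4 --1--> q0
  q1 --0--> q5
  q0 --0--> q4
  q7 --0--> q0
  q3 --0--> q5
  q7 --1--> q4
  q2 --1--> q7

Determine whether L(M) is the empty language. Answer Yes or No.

No

The empty string ε is accepted: the run q0 ends in the accepting state q0.
Since at least one string is accepted, L(M) is not empty.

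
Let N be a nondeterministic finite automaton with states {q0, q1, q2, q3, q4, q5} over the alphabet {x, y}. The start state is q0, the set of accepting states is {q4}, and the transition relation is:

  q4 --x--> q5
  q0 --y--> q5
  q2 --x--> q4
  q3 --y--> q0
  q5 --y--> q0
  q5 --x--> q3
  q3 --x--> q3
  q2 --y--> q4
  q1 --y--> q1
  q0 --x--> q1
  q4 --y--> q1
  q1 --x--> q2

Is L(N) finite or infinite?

State q1 is reachable from the start and can reach an accepting state, and it lies on the cycle q1 → q1.
Traversing that cycle any number of times yields accepted strings of unbounded length, so the language is infinite.

infinite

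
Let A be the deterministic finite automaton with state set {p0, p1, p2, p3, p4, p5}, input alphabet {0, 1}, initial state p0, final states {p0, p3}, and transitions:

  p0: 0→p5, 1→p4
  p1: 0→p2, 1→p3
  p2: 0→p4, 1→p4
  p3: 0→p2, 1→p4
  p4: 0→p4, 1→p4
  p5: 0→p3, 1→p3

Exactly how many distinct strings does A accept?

The useful subgraph on states {p0, p3, p5} is acyclic, so L(A) is finite; the longest accepting path visits 3 useful states, giving maximum string length 2.
Counting accepting paths from p0 by length: 1 of length 0, 2 of length 2. Total 3.

3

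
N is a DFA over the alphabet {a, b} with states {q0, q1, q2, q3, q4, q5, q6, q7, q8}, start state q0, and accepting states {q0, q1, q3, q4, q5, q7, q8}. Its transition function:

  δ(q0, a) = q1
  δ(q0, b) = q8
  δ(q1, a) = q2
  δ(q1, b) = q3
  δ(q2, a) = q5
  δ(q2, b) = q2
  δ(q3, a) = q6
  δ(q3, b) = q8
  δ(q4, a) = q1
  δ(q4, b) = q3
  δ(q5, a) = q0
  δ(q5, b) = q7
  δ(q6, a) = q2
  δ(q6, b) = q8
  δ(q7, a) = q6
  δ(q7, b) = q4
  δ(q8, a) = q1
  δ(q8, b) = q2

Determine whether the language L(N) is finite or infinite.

State q2 is reachable from the start and can reach an accepting state, and it lies on the cycle q2 → q2.
Traversing that cycle any number of times yields accepted strings of unbounded length, so the language is infinite.

infinite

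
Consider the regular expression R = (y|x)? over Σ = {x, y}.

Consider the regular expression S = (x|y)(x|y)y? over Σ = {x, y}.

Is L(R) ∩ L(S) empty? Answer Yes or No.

Yes

Converting the expression R to a DFA (subset construction, then merging equivalent states) gives the minimal DFA with states {r0, r1, r2}, start state r0, accepting states {r0, r1} and transitions r0: x→r1, y→r1; r1: x→r2, y→r2; r2: x→r2, y→r2.
Converting the expression S to a DFA (subset construction, then merging equivalent states) gives the minimal DFA with states {s0, s1, s2, s3, s4}, start state s0, accepting states {s2, s4} and transitions s0: x→s1, y→s1; s1: x→s2, y→s2; s2: x→s3, y→s4; s3: x→s3, y→s3; s4: x→s3, y→s3.
Exploring the product automaton R × S from the start pair (r0, s0), following both machines on each input symbol, reaches 5 state pairs: (r0, s0), (r1, s1), (r2, s2), (r2, s3), (r2, s4).
R accepts in {r0, r1} and S accepts in {s2, s4}; no reachable pair has both components accepting, so no string drives both machines to acceptance simultaneously and L(R) ∩ L(S) = ∅.
So no string is accepted by both, and the intersection is empty.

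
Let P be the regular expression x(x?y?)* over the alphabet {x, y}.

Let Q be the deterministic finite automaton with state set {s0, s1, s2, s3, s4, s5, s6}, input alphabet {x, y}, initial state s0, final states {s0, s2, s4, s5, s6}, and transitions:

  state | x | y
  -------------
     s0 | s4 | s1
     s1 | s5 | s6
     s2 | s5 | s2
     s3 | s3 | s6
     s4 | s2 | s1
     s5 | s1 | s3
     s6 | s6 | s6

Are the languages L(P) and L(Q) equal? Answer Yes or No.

No

The string xy is accepted by P but rejected by Q.
So L(P) ≠ L(Q).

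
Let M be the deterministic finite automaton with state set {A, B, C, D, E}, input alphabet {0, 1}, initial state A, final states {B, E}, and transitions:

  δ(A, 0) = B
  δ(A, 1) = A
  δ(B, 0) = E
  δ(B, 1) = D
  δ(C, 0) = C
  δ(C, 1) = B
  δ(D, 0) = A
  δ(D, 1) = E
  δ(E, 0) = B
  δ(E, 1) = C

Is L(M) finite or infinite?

infinite

State A is reachable from the start and can reach an accepting state, and it lies on the cycle A → A.
Traversing that cycle any number of times yields accepted strings of unbounded length, so the language is infinite.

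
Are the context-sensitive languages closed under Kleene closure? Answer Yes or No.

Yes

An LBA guesses a factorisation of the input into blocks (marking block boundaries on a second track) and verifies each block with the LBA for L; this uses no space beyond the input, so L* is context-sensitive.
So the context-sensitive languages are closed under Kleene star.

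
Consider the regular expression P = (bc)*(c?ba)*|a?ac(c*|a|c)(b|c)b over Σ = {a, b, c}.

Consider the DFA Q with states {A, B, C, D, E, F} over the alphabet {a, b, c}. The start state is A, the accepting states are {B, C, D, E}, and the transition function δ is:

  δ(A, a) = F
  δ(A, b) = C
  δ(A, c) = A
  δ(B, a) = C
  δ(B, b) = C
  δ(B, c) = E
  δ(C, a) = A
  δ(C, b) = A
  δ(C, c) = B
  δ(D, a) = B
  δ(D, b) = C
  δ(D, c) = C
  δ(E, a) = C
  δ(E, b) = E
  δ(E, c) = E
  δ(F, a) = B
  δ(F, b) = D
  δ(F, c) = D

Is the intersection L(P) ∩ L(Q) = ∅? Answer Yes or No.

The string bc is accepted by both P and Q.
Hence L(P) ∩ L(Q) ≠ ∅.

No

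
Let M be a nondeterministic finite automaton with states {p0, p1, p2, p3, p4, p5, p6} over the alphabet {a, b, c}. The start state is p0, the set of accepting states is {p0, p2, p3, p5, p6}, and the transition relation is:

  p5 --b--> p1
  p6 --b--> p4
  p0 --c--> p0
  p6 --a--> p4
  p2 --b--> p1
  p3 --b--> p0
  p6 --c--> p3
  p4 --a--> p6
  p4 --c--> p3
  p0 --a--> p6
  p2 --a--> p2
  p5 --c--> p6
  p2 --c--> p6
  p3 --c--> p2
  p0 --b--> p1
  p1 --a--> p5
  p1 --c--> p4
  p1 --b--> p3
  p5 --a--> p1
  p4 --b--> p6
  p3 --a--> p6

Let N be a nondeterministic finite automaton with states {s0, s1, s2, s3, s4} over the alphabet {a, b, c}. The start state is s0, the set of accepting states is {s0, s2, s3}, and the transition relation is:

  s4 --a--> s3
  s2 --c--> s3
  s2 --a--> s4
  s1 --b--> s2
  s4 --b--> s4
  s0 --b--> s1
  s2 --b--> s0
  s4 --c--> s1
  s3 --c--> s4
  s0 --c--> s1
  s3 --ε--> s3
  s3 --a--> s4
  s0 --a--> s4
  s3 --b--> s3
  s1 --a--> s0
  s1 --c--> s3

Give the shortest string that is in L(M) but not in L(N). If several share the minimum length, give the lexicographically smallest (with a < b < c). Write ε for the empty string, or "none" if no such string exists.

a

The string a is accepted by M but not by N.
No shorter string lies in the difference, and a is the lexicographically first length-1 string in L(M) \ L(N).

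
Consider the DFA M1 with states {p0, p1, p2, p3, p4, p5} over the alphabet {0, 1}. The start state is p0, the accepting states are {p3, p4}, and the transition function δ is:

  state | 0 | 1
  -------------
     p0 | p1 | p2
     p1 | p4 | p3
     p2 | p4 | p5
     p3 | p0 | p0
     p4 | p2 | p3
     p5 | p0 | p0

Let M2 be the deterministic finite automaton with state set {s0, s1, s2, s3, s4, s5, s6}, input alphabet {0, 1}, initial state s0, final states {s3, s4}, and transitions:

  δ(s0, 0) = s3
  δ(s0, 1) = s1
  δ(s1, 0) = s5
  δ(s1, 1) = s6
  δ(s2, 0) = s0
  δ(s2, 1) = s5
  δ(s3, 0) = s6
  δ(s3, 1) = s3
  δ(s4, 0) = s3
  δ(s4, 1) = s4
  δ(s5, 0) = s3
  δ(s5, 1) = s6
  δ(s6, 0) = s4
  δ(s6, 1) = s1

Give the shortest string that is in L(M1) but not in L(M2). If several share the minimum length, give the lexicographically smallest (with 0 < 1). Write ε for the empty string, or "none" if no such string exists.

The string 00 is accepted by M1 but not by M2.
No shorter string lies in the difference, and 00 is the lexicographically first length-2 string in L(M1) \ L(M2).

00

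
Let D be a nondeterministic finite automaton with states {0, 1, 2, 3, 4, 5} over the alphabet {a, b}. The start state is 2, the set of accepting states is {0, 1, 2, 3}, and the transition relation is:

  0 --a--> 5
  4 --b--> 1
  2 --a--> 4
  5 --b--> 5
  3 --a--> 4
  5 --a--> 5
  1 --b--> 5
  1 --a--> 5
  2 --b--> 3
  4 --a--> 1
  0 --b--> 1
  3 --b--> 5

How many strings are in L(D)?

6

The useful subgraph on states {1, 2, 3, 4} is acyclic, so L(D) is finite; the longest accepting path visits 4 useful states, giving maximum string length 3.
Counting accepting paths from 2 by length: 1 of length 0, 1 of length 1, 2 of length 2, 2 of length 3. Total 6.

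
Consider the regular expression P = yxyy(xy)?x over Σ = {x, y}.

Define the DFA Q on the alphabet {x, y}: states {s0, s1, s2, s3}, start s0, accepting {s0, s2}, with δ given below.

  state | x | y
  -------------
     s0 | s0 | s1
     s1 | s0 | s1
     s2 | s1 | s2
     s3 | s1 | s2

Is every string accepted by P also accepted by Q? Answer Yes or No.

Yes

Converting the expression P to a DFA (subset construction, then merging equivalent states) gives the minimal DFA with states {p0, p1, p2, p3, p4, p5, p6, p7, p8}, start state p0, accepting states {p6, p8} and transitions p0: x→p1, y→p2; p1: x→p1, y→p1; p2: x→p3, y→p1; p3: x→p1, y→p4; p4: x→p1, y→p5; p5: x→p6, y→p1; p6: x→p1, y→p7; p7: x→p8, y→p1; p8: x→p1, y→p1.
Exploring the product automaton P × Q from the start pair (p0, s0), following both machines on each input symbol, reaches 10 state pairs: (p0, s0), (p1, s0), (p2, s1), (p1, s1), (p3, s0), (p4, s1), (p5, s1), (p6, s0), (p7, s1), (p8, s0).
P accepts in {p6, p8} and Q accepts in {s0, s2}. The reachable pairs whose P-component is accepting are (p6, s0), (p8, s0); in each of them the Q-component is accepting too, so the product for L(P) \ L(Q) (P-component accepting, Q-component rejecting) has no reachable accepting pair and the difference is empty.
Hence every string in L(P) is also in L(Q).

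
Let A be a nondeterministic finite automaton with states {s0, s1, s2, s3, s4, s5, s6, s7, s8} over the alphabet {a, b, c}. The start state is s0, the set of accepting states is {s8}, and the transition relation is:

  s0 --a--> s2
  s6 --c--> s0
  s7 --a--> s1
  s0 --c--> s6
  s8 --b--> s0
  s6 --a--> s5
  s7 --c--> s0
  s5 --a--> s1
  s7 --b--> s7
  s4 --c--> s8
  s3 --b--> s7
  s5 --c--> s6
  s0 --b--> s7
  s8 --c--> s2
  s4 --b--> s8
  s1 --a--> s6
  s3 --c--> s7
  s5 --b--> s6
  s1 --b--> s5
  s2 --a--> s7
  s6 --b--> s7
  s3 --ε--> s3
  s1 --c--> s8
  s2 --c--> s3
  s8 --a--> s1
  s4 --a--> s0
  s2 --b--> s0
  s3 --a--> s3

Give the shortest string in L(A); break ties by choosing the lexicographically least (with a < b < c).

A breadth-first search from s0 reaches an accepting state first via the path s0 → s7 → s1 → s8 on input bac.
No string of length < 3 is accepted (BFS exhausts all shorter strings without reaching an accepting state), and bac is the lexicographically least accepting string of length 3.

bac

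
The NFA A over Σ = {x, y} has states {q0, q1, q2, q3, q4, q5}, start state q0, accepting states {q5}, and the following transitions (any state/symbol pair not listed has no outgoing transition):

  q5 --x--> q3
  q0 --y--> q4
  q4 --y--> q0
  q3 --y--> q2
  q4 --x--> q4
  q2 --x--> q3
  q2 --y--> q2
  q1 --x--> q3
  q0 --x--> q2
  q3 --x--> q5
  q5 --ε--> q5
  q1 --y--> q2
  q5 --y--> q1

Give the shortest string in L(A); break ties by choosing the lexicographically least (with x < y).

xxx

A breadth-first search from q0 reaches an accepting state first via the path q0 → q2 → q3 → q5 on input xxx.
No string of length < 3 is accepted (BFS exhausts all shorter strings without reaching an accepting state), and xxx is the lexicographically least accepting string of length 3.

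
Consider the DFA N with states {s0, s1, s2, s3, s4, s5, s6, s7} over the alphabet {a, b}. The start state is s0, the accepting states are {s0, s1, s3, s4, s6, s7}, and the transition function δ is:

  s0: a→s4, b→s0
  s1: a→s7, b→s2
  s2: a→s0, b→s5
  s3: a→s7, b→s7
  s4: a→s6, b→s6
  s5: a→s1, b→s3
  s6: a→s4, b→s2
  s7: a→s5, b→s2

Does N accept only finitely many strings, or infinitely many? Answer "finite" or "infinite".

infinite

State s0 is reachable from the start and can reach an accepting state, and it lies on the cycle s0 → s0.
Traversing that cycle any number of times yields accepted strings of unbounded length, so the language is infinite.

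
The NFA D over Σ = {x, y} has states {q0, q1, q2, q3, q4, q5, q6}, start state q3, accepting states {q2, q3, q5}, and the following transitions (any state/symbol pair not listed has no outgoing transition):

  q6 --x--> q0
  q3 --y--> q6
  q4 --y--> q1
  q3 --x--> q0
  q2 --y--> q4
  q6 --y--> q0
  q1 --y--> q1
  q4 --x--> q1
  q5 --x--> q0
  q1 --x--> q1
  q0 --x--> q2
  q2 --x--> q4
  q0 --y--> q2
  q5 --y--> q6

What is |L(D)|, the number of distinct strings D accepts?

7

The useful subgraph on states {q0, q2, q3, q6} is acyclic, so L(D) is finite; the longest accepting path visits 4 useful states, giving maximum string length 3.
Counting accepting paths from q3 by length: 1 of length 0, 2 of length 2, 4 of length 3. Total 7.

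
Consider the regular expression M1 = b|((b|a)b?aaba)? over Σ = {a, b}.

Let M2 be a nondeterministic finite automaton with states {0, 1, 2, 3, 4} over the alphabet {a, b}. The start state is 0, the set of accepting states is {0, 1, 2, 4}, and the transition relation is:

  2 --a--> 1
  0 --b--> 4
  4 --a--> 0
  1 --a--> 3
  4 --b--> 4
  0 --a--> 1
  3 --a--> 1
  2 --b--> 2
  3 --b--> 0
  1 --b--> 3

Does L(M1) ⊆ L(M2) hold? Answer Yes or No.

Yes

Converting the expression M1 to a DFA (subset construction, then merging equivalent states) gives the minimal DFA with states {r0, r1, r2, r3, r4, r5, r6, r7, r8}, start state r0, accepting states {r0, r2, r8} and transitions r0: a→r1, b→r2; r1: a→r3, b→r4; r2: a→r3, b→r4; r3: a→r5, b→r6; r4: a→r3, b→r6; r5: a→r6, b→r7; r6: a→r6, b→r6; r7: a→r8, b→r6; r8: a→r6, b→r6.
Exploring the product automaton M1 × M2 from the start pair (r0, 0), following both machines on each input symbol, reaches 17 state pairs: (r0, 0), (r1, 1), (r2, 4), (r3, 3), (r4, 3), (r3, 0), (r4, 4), (r5, 1), (r6, 0), (r3, 1), (r6, 4), (r6, 3), (r7, 3), (r6, 1), (r5, 3), (r8, 1), (r7, 0).
M1 accepts in {r0, r2, r8} and M2 accepts in {0, 1, 2, 4}. The reachable pairs whose M1-component is accepting are (r0, 0), (r2, 4), (r8, 1); in each of them the M2-component is accepting too, so the product for L(M1) \ L(M2) (M1-component accepting, M2-component rejecting) has no reachable accepting pair and the difference is empty.
Hence every string in L(M1) is also in L(M2).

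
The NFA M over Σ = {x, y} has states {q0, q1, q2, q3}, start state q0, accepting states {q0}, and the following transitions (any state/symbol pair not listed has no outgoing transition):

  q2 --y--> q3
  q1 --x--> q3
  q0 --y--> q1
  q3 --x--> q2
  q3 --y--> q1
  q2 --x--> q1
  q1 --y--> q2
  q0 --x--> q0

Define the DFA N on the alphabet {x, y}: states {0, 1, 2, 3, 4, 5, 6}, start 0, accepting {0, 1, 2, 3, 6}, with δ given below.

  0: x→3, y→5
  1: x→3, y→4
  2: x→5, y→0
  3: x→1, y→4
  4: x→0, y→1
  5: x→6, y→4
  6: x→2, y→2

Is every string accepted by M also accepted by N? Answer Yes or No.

Exploring the product automaton M × N from the start pair (q0, 0), following both machines on each input symbol, reaches 24 state pairs: (q0, 0), (q0, 3), (q1, 5), (q0, 1), (q1, 4), (q3, 6), (q2, 4), (q3, 0), (q2, 1), (q2, 2), (q1, 2), (q1, 0), (q3, 1), (q2, 3), (q1, 3), (q3, 4), (q3, 5), (q2, 0), (q3, 3), (q2, 5), (q1, 1), (q2, 6), (q1, 6), (q3, 2).
M accepts in {q0} and N accepts in {0, 1, 2, 3, 6}. The reachable pairs whose M-component is accepting are (q0, 0), (q0, 3), (q0, 1); in each of them the N-component is accepting too, so the product for L(M) \ L(N) (M-component accepting, N-component rejecting) has no reachable accepting pair and the difference is empty.
Hence every string in L(M) is also in L(N).

Yes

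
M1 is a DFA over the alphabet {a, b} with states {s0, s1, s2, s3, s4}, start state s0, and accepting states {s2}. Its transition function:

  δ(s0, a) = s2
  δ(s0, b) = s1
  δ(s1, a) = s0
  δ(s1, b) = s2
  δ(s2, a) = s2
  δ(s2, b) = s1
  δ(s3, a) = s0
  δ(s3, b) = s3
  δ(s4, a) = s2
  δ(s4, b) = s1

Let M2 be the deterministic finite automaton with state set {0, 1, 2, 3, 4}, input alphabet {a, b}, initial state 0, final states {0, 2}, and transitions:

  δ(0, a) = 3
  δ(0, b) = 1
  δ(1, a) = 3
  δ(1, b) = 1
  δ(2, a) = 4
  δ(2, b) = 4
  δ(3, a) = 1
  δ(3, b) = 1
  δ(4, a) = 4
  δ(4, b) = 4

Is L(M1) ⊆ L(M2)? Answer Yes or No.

The string a is in L(M1) but not in L(M2).
So L(M1) ⊄ L(M2).

No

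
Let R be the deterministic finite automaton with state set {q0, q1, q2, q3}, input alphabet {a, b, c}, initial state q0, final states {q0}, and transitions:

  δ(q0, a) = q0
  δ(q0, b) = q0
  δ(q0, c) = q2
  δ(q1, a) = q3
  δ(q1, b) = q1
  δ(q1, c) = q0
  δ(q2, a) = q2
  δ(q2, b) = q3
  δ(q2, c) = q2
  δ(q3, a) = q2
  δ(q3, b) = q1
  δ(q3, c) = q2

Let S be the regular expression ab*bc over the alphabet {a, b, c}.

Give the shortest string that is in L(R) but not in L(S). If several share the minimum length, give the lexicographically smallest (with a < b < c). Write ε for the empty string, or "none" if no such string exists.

The empty string ε is accepted by R but not by S.
Since ε is the unique shortest string, it is the required witness.

ε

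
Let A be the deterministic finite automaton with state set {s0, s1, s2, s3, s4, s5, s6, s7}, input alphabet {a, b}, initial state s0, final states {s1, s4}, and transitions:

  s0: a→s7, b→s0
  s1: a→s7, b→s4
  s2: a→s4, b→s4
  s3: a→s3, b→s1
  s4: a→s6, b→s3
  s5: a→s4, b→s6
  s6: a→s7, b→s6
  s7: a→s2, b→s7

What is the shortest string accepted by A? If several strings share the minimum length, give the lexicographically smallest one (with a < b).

aaa

A breadth-first search from s0 reaches an accepting state first via the path s0 → s7 → s2 → s4 on input aaa.
No string of length < 3 is accepted (BFS exhausts all shorter strings without reaching an accepting state), and aaa is the lexicographically least accepting string of length 3.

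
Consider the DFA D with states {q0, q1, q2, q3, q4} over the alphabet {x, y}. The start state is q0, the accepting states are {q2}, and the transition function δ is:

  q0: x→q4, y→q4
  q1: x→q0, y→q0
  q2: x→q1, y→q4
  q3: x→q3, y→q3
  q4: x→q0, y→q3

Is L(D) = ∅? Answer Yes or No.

Yes

The states reachable from the start state are {q0, q3, q4}.
None of the accepting states {q2} is reachable, so no string is accepted and L(D) = ∅.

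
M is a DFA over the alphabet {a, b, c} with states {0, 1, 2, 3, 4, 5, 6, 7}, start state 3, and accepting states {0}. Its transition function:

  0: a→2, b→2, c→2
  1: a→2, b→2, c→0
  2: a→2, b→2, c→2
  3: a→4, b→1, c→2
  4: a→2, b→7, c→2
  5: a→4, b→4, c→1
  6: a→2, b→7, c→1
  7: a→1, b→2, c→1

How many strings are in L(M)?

3

The useful subgraph on states {0, 1, 3, 4, 7} is acyclic, so L(M) is finite; the longest accepting path visits 5 useful states, giving maximum string length 4.
Counting accepting paths from 3 by length: 1 of length 2, 2 of length 4. Total 3.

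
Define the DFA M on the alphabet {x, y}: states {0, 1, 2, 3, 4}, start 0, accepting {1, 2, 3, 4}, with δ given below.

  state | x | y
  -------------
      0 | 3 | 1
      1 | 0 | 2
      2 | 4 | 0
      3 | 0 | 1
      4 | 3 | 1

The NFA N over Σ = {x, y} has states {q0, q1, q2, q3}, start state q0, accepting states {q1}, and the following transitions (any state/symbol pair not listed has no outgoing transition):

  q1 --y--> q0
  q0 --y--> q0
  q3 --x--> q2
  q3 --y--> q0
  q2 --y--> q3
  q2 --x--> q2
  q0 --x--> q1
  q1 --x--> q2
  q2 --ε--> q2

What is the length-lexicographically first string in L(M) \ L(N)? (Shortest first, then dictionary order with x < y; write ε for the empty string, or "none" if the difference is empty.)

y

The string y is accepted by M but not by N.
No shorter string lies in the difference, and y is the lexicographically first length-1 string in L(M) \ L(N).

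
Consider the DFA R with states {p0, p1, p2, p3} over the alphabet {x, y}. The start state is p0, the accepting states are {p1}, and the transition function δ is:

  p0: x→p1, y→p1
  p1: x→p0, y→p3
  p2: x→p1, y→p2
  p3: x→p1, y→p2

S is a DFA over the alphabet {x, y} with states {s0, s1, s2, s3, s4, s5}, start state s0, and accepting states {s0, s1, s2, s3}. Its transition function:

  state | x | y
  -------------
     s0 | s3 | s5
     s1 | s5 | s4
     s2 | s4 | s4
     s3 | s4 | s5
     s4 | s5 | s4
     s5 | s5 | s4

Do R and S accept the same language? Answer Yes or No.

No

The string y is accepted by R but rejected by S.
So L(R) ≠ L(S).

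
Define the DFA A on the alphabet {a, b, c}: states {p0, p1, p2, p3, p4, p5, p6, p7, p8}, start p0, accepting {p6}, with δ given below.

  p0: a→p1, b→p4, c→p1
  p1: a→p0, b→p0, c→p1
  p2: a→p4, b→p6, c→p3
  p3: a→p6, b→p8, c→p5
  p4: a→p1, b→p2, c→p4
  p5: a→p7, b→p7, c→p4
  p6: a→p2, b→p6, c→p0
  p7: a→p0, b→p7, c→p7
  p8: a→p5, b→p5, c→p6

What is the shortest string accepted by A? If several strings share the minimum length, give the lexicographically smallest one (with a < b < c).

A breadth-first search from p0 reaches an accepting state first via the path p0 → p4 → p2 → p6 on input bbb.
No string of length < 3 is accepted (BFS exhausts all shorter strings without reaching an accepting state), and bbb is the lexicographically least accepting string of length 3.

bbb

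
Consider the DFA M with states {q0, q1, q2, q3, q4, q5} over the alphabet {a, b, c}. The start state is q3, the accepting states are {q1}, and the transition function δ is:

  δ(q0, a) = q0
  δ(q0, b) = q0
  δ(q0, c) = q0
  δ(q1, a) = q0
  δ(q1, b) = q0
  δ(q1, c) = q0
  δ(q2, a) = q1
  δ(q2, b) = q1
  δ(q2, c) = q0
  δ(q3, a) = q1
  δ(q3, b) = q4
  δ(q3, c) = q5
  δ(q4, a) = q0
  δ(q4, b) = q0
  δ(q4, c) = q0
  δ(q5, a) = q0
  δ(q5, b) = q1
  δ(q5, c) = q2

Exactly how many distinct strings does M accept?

4

The useful subgraph on states {q1, q2, q3, q5} is acyclic, so L(M) is finite; the longest accepting path visits 4 useful states, giving maximum string length 3.
Counting accepting paths from q3 by length: 1 of length 1, 1 of length 2, 2 of length 3. Total 4.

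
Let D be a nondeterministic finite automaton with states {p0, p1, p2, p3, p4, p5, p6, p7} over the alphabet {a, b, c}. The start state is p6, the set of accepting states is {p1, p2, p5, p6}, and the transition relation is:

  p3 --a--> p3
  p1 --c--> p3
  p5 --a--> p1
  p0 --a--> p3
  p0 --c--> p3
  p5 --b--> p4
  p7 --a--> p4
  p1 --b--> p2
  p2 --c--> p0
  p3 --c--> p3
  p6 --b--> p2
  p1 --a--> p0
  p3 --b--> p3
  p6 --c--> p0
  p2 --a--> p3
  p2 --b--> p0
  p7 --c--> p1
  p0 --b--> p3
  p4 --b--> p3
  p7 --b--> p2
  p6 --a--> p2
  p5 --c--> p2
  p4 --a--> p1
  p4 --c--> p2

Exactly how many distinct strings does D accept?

The useful subgraph on states {p2, p6} is acyclic, so L(D) is finite; the longest accepting path visits 2 useful states, giving maximum string length 1.
Counting accepting paths from p6 by length: 1 of length 0, 2 of length 1. Total 3.

3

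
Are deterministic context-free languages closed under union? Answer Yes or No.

No

{aⁿbⁿ : n≥0} and {aⁿb²ⁿ : n≥0} are each accepted by a deterministic PDA (push the a's; pop one per b, respectively one per two b's), but their union U is not. Suppose a DPDA M accepted U. Being deterministic, M has a single run on aⁿb²ⁿ, and since aⁿbⁿ ∈ U that run passes through an accepting configuration right after consuming the prefix aⁿbⁿ and then goes on to accept again after n more b's. Build an ordinary (nondeterministic) PDA M′ that simulates M on a's and b's and, at any moment when M is in an accepting state, may switch to a second mode in which it reads only c's, feeding each c to M as a b; M′ accepts when M does. Then M′ accepts aⁱbʲcᵏ (k≥1) exactly when both aⁱbʲ ∈ U and aⁱbʲ⁺ᵏ ∈ U, and checking the four cases (i=j or j=2i, combined with j+k=i or j+k=2i) leaves only i=j=k: so L(M′) ∩ a*b*c⁺ = {aⁿbⁿcⁿ : n≥1} would be context-free, which it is not (pumping lemma) — contradiction. (The union is an unambiguous CFL; it is determinism, not unambiguity, that fails.)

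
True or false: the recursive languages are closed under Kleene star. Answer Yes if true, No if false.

Yes

For an input w of length n, decide by dynamic programming over positions 0..n whether w factors into blocks from L, calling the decider for L on each of the O(n²) substrings; every call halts, so this decides L*.
So the recursive languages are closed under Kleene star.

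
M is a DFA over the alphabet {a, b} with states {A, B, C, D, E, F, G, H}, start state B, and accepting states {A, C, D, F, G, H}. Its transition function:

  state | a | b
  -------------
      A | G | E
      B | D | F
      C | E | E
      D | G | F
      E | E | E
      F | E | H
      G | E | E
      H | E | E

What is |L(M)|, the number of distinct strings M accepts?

The useful subgraph on states {B, D, F, G, H} is acyclic, so L(M) is finite; the longest accepting path visits 4 useful states, giving maximum string length 3.
Counting accepting paths from B by length: 2 of length 1, 3 of length 2, 1 of length 3. Total 6.

6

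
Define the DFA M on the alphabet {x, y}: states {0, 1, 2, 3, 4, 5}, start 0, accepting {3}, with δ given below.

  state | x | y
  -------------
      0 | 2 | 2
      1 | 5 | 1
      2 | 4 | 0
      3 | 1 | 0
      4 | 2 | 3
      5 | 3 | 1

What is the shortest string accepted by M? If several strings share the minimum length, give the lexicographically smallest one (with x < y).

xxy

A breadth-first search from 0 reaches an accepting state first via the path 0 → 2 → 4 → 3 on input xxy.
No string of length < 3 is accepted (BFS exhausts all shorter strings without reaching an accepting state), and xxy is the lexicographically least accepting string of length 3.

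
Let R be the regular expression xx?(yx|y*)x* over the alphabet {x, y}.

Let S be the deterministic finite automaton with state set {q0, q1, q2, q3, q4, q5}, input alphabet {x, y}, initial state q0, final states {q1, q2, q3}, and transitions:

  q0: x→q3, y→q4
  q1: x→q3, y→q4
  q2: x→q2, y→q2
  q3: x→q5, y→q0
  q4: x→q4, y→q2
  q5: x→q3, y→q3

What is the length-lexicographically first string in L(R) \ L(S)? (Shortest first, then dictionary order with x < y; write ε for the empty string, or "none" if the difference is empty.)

The string xx is accepted by R but not by S.
No shorter string lies in the difference, and xx is the lexicographically first length-2 string in L(R) \ L(S).

xx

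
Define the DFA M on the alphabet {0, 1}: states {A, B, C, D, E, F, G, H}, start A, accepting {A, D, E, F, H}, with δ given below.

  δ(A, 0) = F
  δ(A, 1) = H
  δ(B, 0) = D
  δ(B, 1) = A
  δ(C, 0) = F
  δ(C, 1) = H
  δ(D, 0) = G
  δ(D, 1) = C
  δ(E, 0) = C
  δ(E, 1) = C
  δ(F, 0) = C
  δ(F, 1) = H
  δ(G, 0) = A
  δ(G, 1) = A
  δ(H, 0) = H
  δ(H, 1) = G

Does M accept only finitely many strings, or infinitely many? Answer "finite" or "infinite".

State F is reachable from the start and can reach an accepting state, and it lies on the cycle F → C → F.
Traversing that cycle any number of times yields accepted strings of unbounded length, so the language is infinite.

infinite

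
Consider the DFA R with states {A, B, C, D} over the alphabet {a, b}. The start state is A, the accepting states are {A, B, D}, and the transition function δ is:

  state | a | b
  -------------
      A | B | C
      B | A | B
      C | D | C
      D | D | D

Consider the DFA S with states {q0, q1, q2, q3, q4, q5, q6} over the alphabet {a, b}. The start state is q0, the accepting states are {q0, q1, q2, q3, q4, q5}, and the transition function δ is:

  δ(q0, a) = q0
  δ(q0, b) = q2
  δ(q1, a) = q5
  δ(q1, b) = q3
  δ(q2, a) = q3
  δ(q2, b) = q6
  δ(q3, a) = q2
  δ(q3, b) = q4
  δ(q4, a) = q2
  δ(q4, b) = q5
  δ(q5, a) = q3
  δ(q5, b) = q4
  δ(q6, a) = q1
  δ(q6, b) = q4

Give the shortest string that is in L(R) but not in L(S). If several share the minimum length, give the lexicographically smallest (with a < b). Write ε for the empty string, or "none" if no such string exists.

The string abb is accepted by R but not by S.
No shorter string lies in the difference, and abb is the lexicographically first length-3 string in L(R) \ L(S).

abb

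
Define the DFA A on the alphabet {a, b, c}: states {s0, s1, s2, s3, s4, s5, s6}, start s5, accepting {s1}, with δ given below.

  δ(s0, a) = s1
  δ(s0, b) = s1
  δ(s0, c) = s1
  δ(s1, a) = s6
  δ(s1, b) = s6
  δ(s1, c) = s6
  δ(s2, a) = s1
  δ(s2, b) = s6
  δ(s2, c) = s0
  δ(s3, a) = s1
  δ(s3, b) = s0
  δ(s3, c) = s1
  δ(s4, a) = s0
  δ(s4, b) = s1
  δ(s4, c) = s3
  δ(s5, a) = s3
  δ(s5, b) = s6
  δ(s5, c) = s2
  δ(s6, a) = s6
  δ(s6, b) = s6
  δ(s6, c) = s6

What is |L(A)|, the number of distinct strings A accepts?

9

The useful subgraph on states {s0, s1, s2, s3, s5} is acyclic, so L(A) is finite; the longest accepting path visits 4 useful states, giving maximum string length 3.
Counting accepting paths from s5 by length: 3 of length 2, 6 of length 3. Total 9.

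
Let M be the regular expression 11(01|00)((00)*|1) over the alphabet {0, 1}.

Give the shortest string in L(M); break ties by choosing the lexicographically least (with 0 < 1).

By inspection of the expression, no string of length less than 4 matches, and 1100 is the lexicographically first match of length 4.

1100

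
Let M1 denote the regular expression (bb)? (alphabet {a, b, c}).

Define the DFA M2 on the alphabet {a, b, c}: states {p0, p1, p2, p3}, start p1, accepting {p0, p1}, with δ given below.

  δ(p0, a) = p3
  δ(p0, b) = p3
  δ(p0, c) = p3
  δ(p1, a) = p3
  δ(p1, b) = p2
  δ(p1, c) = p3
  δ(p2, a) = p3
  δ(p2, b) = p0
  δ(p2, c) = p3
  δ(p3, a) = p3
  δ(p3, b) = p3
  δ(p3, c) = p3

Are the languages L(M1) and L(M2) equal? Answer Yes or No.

Yes

Converting the expression M1 to a DFA (subset construction, then merging equivalent states) gives the minimal DFA with states {r0, r1, r2, r3}, start state r0, accepting states {r0, r3} and transitions r0: a→r1, b→r2, c→r1; r1: a→r1, b→r1, c→r1; r2: a→r1, b→r3, c→r1; r3: a→r1, b→r1, c→r1.
Exploring the product automaton M1 × M2 from the start pair (r0, p1), following both machines on each input symbol, reaches 4 state pairs: (r0, p1), (r1, p3), (r2, p2), (r3, p0).
M1 accepts in {r0, r3} and M2 accepts in {p0, p1}. In every reachable pair the two components are either both accepting — (r0, p1), (r3, p0) — or both non-accepting, so no string is accepted by exactly one of the machines: L(M1) \ L(M2) and L(M2) \ L(M1) are both empty.
Hence every string is accepted by M1 iff it is accepted by M2, and the two languages coincide.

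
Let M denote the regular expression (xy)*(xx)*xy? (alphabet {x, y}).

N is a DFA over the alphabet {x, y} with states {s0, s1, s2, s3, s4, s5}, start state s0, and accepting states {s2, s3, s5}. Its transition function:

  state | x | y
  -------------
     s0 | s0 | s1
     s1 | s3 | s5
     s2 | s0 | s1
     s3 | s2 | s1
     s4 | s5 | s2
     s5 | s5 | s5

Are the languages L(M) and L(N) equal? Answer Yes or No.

The string x is accepted by M but rejected by N.
So L(M) ≠ L(N).

No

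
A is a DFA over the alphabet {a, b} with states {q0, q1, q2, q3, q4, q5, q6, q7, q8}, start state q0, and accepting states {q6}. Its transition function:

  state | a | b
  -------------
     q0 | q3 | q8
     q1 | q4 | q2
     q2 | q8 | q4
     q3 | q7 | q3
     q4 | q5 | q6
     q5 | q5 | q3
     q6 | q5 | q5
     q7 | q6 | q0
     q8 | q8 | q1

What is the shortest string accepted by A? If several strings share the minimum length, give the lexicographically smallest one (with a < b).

aaa

A breadth-first search from q0 reaches an accepting state first via the path q0 → q3 → q7 → q6 on input aaa.
No string of length < 3 is accepted (BFS exhausts all shorter strings without reaching an accepting state), and aaa is the lexicographically least accepting string of length 3.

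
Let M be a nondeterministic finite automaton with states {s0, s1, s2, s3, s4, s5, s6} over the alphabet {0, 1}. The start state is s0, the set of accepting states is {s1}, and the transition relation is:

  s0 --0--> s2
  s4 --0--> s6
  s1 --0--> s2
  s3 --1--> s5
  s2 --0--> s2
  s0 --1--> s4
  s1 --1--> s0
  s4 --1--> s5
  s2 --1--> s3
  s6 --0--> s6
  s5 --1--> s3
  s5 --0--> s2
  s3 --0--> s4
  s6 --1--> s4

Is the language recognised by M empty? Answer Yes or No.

The states reachable from the start state are {s0, s2, s3, s4, s5, s6}.
None of the accepting states {s1} is reachable, so no string is accepted and L(M) = ∅.

Yes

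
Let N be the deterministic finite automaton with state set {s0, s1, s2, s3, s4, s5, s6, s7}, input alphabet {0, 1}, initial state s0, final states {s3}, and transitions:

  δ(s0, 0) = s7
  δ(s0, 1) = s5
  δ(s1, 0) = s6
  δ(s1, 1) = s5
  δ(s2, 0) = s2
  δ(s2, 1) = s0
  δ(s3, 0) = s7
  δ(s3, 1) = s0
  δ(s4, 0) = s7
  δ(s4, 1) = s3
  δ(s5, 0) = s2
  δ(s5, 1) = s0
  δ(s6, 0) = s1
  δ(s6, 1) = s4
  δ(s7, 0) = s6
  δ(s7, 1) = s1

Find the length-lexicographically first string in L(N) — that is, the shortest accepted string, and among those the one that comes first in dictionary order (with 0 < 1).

0011

A breadth-first search from s0 reaches an accepting state first via the path s0 → s7 → s6 → s4 → s3 on input 0011.
No string of length < 4 is accepted (BFS exhausts all shorter strings without reaching an accepting state), and 0011 is the lexicographically least accepting string of length 4.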